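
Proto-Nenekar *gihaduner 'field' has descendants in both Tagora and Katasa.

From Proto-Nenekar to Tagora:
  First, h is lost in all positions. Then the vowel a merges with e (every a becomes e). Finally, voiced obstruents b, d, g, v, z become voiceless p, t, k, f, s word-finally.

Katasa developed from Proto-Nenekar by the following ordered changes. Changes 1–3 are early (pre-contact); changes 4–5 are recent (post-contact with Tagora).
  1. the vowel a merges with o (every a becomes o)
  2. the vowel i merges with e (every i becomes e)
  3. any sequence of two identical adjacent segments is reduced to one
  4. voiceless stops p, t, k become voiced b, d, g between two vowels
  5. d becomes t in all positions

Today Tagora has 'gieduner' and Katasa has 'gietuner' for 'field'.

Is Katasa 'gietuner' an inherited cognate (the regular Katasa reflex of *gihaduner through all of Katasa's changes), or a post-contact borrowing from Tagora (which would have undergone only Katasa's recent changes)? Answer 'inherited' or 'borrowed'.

If inherited, *gihaduner would pass through all of Katasa's changes:
Katasa: *gihaduner
  gihaduner → gihoduner   [vowel merger]
  gihoduner → gehoduner   [vowel merger]
  gehoduner (rule 3 does not apply)
  gehoduner (rule 4 does not apply)
  gehoduner → gehotuner   [unconditioned shift]
  giving Katasa gehotuner.
If borrowed from Tagora 'gieduner' after the early changes, it would undergo only the recent ones:
  rule 4 (intervocalic voicing): no change (gieduner)
  rule 5 (unconditioned shift): gieduner → gietuner
  ⇒ as a loan: gietuner
Katasa 'gietuner' matches the loan outcome 'gietuner', not the inherited 'gehotuner' — it skipped the early Katasa changes, so it was borrowed from Tagora.

borrowed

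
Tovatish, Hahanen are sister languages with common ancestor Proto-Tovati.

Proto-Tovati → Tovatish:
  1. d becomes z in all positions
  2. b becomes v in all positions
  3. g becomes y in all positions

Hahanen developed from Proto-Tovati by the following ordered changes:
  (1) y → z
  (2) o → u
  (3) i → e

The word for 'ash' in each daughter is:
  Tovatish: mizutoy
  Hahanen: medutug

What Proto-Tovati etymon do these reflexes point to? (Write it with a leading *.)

*midutog

Position 7: Tovatish has y, Hahanen has g. Hahanen preserves g here (none of its changes turn any other segment into g), so the proto-segment is *g.
Position 2: Tovatish has i, Hahanen has e. Tovatish preserves i here (none of its changes turn any other segment into i), so the proto-segment is *i.
Position 3: Tovatish has z, Hahanen has d. Hahanen preserves d here (none of its changes turn any other segment into d), so the proto-segment is *d.
Verify the candidate proto-form against each daughter:
Tovatish: start from *midutog.
  rule 1 (unconditioned shift): midutog → mizutog
  rule 2: no change — mizutog
  rule 3 (unconditioned shift): mizutog → mizutoy
  ⇒ Tovatish mizutoy
Hahanen: *midutog > midutug > medutug  (by vowel merger, vowel merger)
Only *midutog yields all of Tovatish mizutoy, Hahanen medutug.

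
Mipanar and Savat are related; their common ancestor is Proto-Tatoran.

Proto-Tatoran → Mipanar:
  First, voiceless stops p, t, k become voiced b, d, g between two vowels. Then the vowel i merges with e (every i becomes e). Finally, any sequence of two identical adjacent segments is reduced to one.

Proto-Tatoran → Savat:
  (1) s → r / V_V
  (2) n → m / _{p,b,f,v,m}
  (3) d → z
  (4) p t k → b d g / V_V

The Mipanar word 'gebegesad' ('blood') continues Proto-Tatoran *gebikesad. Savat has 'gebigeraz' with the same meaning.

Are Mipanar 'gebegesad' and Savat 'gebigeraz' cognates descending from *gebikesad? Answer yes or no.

yes

Derive the expected Savat reflex of *gebikesad:
Savat: *gebikesad
  gebikesad → gebikerad   [rhotacism]
  gebikerad (rule 2 does not apply)
  gebikerad → gebikeraz   [unconditioned shift]
  gebikeraz → gebigeraz   [intervocalic voicing]
  giving Savat gebigeraz.
Savat 'gebigeraz' matches the regular reflex exactly, so the pair is cognate.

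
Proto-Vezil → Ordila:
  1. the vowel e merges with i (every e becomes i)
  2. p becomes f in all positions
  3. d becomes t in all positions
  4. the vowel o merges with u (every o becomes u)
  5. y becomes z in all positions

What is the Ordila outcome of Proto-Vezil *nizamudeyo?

nizamutizu

Ordila: *nizamudeyo > nizamudiyo > nizamutiyo > nizamutiyu > nizamutizu  (by vowel merger, unconditioned shift, vowel merger, unconditioned shift)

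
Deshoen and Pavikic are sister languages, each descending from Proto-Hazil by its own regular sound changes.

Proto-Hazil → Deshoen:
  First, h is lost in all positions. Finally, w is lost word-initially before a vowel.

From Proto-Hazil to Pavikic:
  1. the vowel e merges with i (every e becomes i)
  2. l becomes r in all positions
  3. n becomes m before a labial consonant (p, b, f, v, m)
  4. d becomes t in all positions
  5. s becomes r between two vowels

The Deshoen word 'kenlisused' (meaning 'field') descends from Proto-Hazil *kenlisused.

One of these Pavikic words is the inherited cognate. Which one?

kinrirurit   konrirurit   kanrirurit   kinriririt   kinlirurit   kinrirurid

kinrirurit

Pavikic: *kenlisused > kinlisusid > kinrisusid > kinrisusit > kinrirurit  (by vowel merger, unconditioned shift, unconditioned shift, rhotacism)
Only 'kinrirurit' matches the regular Pavikic development of *kenlisused.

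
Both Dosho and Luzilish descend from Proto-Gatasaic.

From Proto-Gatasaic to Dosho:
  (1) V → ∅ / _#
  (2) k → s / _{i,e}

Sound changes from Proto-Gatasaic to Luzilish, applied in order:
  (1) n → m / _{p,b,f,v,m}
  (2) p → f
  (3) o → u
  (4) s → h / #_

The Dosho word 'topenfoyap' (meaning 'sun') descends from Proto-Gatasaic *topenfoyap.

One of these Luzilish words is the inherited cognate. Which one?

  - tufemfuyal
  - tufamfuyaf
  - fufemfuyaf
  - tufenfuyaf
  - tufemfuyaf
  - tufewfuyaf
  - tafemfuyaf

Luzilish: *topenfoyap > topemfoyap > tofemfoyaf > tufemfuyaf  (by nasal place assimilation, unconditioned shift, vowel merger)
The other candidates each miss or misapply at least one Luzilish change.

tufemfuyaf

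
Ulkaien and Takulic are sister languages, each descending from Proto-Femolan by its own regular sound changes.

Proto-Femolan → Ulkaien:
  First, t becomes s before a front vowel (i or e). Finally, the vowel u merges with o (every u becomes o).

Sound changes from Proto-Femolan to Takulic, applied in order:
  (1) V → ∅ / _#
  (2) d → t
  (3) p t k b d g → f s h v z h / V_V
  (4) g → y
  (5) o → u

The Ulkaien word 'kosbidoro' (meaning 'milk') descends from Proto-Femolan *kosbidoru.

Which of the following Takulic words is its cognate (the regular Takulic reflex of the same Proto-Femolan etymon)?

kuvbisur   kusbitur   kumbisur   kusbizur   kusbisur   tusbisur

kusbisur

Takulic: *kosbidoru
  kosbidoru → kosbidor   [apocope]
  kosbidor → kosbitor   [unconditioned shift]
  kosbitor → kosbisor   [intervocalic lenition]
  kosbisor (rule 4 does not apply)
  kosbisor → kusbisur   [vowel merger]
  giving Takulic kusbisur.
Only 'kusbisur' matches the regular Takulic development of *kosbidoru.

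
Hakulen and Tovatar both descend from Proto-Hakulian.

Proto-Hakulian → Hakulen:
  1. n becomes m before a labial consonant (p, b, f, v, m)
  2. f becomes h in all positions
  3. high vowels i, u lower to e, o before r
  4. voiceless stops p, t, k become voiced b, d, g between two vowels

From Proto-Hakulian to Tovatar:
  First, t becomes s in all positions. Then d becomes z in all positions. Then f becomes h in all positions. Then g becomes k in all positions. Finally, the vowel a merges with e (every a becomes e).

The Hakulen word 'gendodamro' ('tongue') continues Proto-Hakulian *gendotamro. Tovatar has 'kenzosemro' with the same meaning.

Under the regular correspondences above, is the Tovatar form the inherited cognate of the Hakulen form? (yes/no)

yes

Derive the expected Tovatar reflex of *gendotamro:
Tovatar: start from *gendotamro.
  rule 1 (unconditioned shift): gendotamro → gendosamro
  rule 2 (unconditioned shift): gendosamro → genzosamro
  rule 3: no change — genzosamro
  rule 4 (unconditioned shift): genzosamro → kenzosamro
  rule 5 (vowel merger): kenzosamro → kenzosemro
  ⇒ Tovatar kenzosemro
Tovatar 'kenzosemro' matches the regular reflex exactly, so the pair is cognate.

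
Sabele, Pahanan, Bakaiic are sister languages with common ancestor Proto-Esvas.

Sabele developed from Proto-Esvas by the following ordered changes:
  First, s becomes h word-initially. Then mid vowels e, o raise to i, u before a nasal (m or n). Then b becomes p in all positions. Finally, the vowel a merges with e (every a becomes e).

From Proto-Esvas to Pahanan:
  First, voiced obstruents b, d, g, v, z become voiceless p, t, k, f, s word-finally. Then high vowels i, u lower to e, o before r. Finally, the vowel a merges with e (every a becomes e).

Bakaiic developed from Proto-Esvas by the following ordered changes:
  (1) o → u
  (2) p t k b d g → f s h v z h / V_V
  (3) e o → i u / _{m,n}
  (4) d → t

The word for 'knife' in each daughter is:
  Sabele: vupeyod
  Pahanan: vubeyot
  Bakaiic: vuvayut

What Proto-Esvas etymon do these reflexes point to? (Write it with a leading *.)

Position 4: Sabele has e, Pahanan has e, Bakaiic has a. Bakaiic preserves a here (none of its changes turn any other segment into a), so the proto-segment is *a.
Position 3: Sabele has p, Pahanan has b, Bakaiic has v. Pahanan preserves b here (none of its changes turn any other segment into b), so the proto-segment is *b.
Position 6: Sabele has o, Pahanan has o, Bakaiic has u. Sabele preserves o here (none of its changes turn any other segment into o), so the proto-segment is *o.
Verify the candidate proto-form against each daughter:
Sabele: *vubayod > vupayod > vupeyod  (by unconditioned shift, vowel merger)
Pahanan: *vubayod > vubayot > vubeyot  (by final devoicing, vowel merger)
Bakaiic: start from *vubayod.
  rule 1 (vowel merger): vubayod → vubayud
  rule 2 (intervocalic lenition): vubayud → vuvayud
  rule 3: no change — vuvayud
  rule 4 (unconditioned shift): vuvayud → vuvayut
  ⇒ Bakaiic vuvayut
No other proto-form is consistent with every reflex, so the reconstruction is *vubayod.

*vubayod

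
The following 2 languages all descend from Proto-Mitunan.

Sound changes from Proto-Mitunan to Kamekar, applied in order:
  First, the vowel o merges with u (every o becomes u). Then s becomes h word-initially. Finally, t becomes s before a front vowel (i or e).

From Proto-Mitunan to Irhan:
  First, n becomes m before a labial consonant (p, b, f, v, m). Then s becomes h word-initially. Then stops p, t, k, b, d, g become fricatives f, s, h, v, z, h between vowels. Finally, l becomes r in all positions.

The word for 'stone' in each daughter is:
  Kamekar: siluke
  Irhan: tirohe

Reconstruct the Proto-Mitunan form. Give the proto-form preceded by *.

*tiloke

Position 4: Kamekar has u, Irhan has o. Irhan preserves o here (none of its changes turn any other segment into o), so the proto-segment is *o.
Position 3: Kamekar has l, Irhan has r. Kamekar preserves l here (none of its changes turn any other segment into l), so the proto-segment is *l.
Position 1: Kamekar has s, Irhan has t. Irhan preserves t here (none of its changes turn any other segment into t), so the proto-segment is *t.
Verify the candidate proto-form against each daughter:
Kamekar: *tiloke
  tiloke → tiluke   [vowel merger]
  tiluke (rule 2 does not apply)
  tiluke → siluke   [palatalisation]
  giving Kamekar siluke.
Irhan: *tiloke > tilohe > tirohe  (by intervocalic lenition, unconditioned shift)
Only *tiloke yields all of Kamekar siluke, Irhan tirohe.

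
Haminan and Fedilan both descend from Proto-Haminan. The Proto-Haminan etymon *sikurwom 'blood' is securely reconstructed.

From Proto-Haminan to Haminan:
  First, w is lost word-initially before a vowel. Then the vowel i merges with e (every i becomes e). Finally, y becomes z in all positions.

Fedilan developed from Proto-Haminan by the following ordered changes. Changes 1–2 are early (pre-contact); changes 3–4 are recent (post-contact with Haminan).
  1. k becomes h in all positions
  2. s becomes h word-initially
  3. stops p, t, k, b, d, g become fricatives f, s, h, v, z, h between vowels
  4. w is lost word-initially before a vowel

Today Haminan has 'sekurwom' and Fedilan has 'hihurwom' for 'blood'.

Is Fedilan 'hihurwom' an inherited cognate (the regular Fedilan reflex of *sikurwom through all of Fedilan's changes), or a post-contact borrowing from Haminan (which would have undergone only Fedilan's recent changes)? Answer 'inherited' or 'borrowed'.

If inherited, *sikurwom would pass through all of Fedilan's changes:
Fedilan: *sikurwom > sihurwom > hihurwom  (by unconditioned shift, debuccalisation)
If borrowed from Haminan 'sekurwom' after the early changes, it would undergo only the recent ones:
  rule 3 (intervocalic lenition): sekurwom → sehurwom
  rule 4 (glide loss): no change (sehurwom)
  ⇒ as a loan: sehurwom
Fedilan 'hihurwom' matches the inherited outcome exactly, so it is an inherited cognate, not a loan.

inherited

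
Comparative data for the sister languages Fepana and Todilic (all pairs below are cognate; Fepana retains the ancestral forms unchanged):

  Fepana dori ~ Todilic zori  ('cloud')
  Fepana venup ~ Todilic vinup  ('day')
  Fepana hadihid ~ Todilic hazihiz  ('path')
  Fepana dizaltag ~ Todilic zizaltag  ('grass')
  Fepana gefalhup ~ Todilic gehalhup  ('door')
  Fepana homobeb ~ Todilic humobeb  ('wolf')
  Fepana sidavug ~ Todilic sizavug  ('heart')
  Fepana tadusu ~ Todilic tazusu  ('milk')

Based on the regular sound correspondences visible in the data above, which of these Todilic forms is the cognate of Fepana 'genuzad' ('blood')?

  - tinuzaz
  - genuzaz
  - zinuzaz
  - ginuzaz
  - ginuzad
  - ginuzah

venup ~ vinup — Fepana e corresponds to Todilic i after a consonant, before a nasal.
hadihid ~ hazihiz — Fepana d corresponds to Todilic z word-finally.
Applying these to Fepana 'genuzad':
  genuzad → ginuzad   (e→i after a consonant, before a nasal)
  ginuzad → ginuzaz   (d→z word-finally)
So the Todilic cognate is 'ginuzaz'.

ginuzaz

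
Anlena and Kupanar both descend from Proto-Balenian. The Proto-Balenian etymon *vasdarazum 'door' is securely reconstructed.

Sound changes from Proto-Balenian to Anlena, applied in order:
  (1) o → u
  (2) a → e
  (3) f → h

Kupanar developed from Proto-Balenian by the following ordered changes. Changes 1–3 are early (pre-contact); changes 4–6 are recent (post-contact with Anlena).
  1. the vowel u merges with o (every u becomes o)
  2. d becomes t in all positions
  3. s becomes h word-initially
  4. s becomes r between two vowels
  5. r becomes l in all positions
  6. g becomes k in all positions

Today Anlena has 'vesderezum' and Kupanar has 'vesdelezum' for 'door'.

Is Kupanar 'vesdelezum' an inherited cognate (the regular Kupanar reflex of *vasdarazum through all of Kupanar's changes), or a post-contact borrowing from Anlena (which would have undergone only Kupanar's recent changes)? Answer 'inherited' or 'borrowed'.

borrowed

If inherited, *vasdarazum would pass through all of Kupanar's changes:
Kupanar: *vasdarazum
  vasdarazum → vasdarazom   [vowel merger]
  vasdarazom → vastarazom   [unconditioned shift]
  vastarazom (rule 3 does not apply)
  vastarazom (rule 4 does not apply)
  vastarazom → vastalazom   [unconditioned shift]
  vastalazom (rule 6 does not apply)
  giving Kupanar vastalazom.
If borrowed from Anlena 'vesderezum' after the early changes, it would undergo only the recent ones:
  rule 4 (rhotacism): no change (vesderezum)
  rule 5 (unconditioned shift): vesderezum → vesdelezum
  rule 6 (unconditioned shift): no change (vesdelezum)
  ⇒ as a loan: vesdelezum
Kupanar 'vesdelezum' matches the loan outcome 'vesdelezum', not the inherited 'vastalazom' — it skipped the early Kupanar changes, so it was borrowed from Anlena.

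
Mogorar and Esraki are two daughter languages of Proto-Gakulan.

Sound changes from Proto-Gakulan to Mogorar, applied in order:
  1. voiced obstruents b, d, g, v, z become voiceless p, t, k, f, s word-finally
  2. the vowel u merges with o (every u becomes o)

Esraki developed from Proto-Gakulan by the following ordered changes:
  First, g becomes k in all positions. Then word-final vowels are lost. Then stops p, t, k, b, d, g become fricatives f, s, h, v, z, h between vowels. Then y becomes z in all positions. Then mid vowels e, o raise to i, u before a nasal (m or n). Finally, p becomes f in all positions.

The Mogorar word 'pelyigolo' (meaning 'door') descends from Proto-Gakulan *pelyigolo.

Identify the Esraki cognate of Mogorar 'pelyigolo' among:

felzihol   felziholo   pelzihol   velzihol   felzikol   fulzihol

felzihol

Esraki: *pelyigolo > pelyikolo > pelyikol > pelyihol > pelzihol > felzihol  (by unconditioned shift, apocope, intervocalic lenition, unconditioned shift, unconditioned shift)
The other candidates each miss or misapply at least one Esraki change.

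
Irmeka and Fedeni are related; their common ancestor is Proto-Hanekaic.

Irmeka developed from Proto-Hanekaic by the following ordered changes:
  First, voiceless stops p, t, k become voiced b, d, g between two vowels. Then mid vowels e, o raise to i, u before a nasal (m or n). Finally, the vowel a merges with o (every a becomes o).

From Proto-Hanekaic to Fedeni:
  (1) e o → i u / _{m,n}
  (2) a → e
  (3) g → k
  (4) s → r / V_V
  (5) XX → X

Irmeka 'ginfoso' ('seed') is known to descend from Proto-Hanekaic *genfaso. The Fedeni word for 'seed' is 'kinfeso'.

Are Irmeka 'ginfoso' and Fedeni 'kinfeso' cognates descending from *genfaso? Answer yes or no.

Derive the expected Fedeni reflex of *genfaso:
Fedeni: start from *genfaso.
  rule 1 (pre-nasal raising): genfaso → ginfaso
  rule 2 (vowel merger): ginfaso → ginfeso
  rule 3 (unconditioned shift): ginfeso → kinfeso
  rule 4 (rhotacism): kinfeso → kinfero
  rule 5: no change — kinfero
  ⇒ Fedeni kinfero
The regular Fedeni reflex would be 'kinfero', but the attested form is 'kinfeso'. The correspondence is irregular, so they are not cognates (the Fedeni form has a different source).

no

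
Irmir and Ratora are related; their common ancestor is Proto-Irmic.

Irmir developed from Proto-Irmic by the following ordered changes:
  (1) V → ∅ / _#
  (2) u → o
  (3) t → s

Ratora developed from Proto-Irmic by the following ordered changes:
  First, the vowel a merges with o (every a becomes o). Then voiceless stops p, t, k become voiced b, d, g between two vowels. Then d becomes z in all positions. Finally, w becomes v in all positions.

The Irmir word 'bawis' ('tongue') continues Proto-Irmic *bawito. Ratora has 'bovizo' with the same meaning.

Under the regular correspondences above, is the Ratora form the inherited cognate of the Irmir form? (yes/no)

Derive the expected Ratora reflex of *bawito:
Ratora: start from *bawito.
  rule 1 (vowel merger): bawito → bowito
  rule 2 (intervocalic voicing): bowito → bowido
  rule 3 (unconditioned shift): bowido → bowizo
  rule 4 (unconditioned shift): bowizo → bovizo
  ⇒ Ratora bovizo
Ratora 'bovizo' matches the regular reflex exactly, so the pair is cognate.

yes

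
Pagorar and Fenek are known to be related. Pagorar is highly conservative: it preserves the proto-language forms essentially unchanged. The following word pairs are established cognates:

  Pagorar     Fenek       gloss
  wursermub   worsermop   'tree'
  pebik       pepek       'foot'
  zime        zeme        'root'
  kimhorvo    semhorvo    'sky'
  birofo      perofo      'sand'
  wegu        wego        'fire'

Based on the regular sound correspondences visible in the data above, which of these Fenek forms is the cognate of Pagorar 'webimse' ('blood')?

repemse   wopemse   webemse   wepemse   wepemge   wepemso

wepemse

pebik ~ pepek — Pagorar b corresponds to Fenek p between vowels (before a front vowel).
zime ~ zeme, kimhorvo ~ semhorvo — Pagorar i corresponds to Fenek e after a consonant, before a nasal.
Applying these to Pagorar 'webimse':
  webimse → wepimse   (b→p between vowels (before a front vowel))
  wepimse → wepemse   (i→e after a consonant, before a nasal)
So the Fenek cognate is 'wepemse'.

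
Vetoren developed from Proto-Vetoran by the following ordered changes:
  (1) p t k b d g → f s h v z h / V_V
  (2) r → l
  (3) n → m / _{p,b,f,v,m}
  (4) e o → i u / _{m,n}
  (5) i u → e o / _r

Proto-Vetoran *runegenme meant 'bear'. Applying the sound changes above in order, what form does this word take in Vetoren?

Vetoren: *runegenme > runehenme > lunehenme > lunehemme > lunehimme  (by intervocalic lenition, unconditioned shift, nasal place assimilation, pre-nasal raising)

lunehimme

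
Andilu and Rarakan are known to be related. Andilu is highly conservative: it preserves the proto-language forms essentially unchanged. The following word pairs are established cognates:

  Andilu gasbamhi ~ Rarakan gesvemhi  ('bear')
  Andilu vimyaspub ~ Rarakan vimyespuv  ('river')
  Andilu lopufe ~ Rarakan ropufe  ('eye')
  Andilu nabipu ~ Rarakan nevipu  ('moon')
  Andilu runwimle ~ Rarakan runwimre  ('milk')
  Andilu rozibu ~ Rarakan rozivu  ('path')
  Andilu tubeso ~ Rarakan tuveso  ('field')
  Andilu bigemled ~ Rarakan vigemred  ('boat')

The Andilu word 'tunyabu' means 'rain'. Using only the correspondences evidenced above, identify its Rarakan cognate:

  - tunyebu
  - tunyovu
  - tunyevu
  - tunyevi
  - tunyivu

tunyevu

nabipu ~ nevipu — Andilu a corresponds to Rarakan e after a consonant, before a labial obstruent.
rozibu ~ rozivu — Andilu b corresponds to Rarakan v between vowels (before a back vowel).
Applying these to Andilu 'tunyabu':
  tunyabu → tunyebu   (a→e after a consonant, before a labial obstruent)
  tunyebu → tunyevu   (b→v between vowels (before a back vowel))
So the Rarakan cognate is 'tunyevu'.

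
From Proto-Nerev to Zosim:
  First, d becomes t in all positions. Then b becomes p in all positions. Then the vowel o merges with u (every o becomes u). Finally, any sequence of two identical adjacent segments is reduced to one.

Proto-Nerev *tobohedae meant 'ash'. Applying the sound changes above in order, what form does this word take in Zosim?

Zosim: start from *tobohedae.
  rule 1 (unconditioned shift): tobohedae → tobohetae
  rule 2 (unconditioned shift): tobohetae → topohetae
  rule 3 (vowel merger): topohetae → tupuhetae
  rule 4: no change — tupuhetae
  ⇒ Zosim tupuhetae

tupuhetae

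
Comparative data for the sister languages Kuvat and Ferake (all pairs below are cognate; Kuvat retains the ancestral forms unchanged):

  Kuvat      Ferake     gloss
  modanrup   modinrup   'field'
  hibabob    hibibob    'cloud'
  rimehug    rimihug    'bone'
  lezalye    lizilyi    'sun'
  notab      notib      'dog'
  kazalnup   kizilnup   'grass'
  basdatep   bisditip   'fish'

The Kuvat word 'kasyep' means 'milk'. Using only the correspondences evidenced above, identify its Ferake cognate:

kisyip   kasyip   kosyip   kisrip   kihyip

lezalye ~ lizilyi, kazalnup ~ kizilnup — Kuvat a corresponds to Ferake i after a consonant, before a consonant other than r, m, n, p, b, f, v.
basdatep ~ bisditip — Kuvat e corresponds to Ferake i after a consonant, before a labial obstruent.
Applying these to Kuvat 'kasyep':
  kasyep → kisyep   (a→i after a consonant, before a consonant other than r, m, n, p, b, f, v)
  kisyep → kisyip   (e→i after a consonant, before a labial obstruent)
So the Ferake cognate is 'kisyip'.

kisyip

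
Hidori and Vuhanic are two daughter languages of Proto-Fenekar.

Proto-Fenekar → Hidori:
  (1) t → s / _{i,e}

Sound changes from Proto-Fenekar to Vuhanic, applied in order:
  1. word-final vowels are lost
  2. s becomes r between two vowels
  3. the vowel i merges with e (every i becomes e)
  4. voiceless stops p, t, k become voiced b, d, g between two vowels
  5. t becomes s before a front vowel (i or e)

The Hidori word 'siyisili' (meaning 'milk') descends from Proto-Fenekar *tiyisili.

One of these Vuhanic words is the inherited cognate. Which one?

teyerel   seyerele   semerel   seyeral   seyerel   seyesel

Vuhanic: start from *tiyisili.
  rule 1 (apocope): tiyisili → tiyisil
  rule 2 (rhotacism): tiyisil → tiyiril
  rule 3 (vowel merger): tiyiril → teyerel
  rule 4: no change — teyerel
  rule 5 (palatalisation): teyerel → seyerel
  ⇒ Vuhanic seyerel

seyerel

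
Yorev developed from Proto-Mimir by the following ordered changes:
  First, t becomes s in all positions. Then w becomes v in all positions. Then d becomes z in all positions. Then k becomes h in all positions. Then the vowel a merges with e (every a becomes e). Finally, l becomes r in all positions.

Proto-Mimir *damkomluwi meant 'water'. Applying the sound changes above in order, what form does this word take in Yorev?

zemhomruvi

Yorev: start from *damkomluwi.
  rule 1: no change — damkomluwi
  rule 2 (unconditioned shift): damkomluwi → damkomluvi
  rule 3 (unconditioned shift): damkomluvi → zamkomluvi
  rule 4 (unconditioned shift): zamkomluvi → zamhomluvi
  rule 5 (vowel merger): zamhomluvi → zemhomluvi
  rule 6 (unconditioned shift): zemhomluvi → zemhomruvi
  ⇒ Yorev zemhomruvi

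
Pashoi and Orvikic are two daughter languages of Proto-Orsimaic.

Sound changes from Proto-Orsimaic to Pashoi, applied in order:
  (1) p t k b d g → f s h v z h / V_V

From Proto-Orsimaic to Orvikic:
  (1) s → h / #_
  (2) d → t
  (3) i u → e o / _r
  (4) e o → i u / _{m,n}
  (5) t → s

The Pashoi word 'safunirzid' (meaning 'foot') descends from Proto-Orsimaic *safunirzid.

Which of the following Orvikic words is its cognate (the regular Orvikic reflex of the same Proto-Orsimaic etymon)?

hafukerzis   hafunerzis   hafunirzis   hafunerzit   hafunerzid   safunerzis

Orvikic: *safunirzid > hafunirzid > hafunirzit > hafunerzit > hafunerzis  (by debuccalisation, unconditioned shift, pre-rhotic lowering, unconditioned shift)

hafunerzis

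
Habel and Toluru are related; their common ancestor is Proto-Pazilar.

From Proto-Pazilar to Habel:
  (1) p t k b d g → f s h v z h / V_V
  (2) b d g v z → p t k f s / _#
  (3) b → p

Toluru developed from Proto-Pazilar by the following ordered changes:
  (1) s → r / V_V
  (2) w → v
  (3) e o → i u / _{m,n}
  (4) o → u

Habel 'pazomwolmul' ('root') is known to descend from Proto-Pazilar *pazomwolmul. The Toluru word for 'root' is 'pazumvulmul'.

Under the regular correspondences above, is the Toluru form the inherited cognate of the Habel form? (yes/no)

yes

Derive the expected Toluru reflex of *pazomwolmul:
Toluru: *pazomwolmul
  pazomwolmul (rule 1 does not apply)
  pazomwolmul → pazomvolmul   [unconditioned shift]
  pazomvolmul → pazumvolmul   [pre-nasal raising]
  pazumvolmul → pazumvulmul   [vowel merger]
  giving Toluru pazumvulmul.
Toluru 'pazumvulmul' matches the regular reflex exactly, so the pair is cognate.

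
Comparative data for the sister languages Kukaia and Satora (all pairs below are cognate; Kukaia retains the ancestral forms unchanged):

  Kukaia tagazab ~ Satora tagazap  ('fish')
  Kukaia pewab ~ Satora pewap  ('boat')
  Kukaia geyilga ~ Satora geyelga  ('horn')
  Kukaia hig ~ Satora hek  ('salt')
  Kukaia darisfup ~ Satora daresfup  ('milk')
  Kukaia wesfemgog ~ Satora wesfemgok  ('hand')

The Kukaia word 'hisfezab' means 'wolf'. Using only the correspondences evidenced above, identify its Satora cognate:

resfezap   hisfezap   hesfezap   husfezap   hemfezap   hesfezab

hesfezap

geyilga ~ geyelga, hig ~ hek — Kukaia i corresponds to Satora e after a consonant, before a consonant other than r, m, n, p, b, f, v.
tagazab ~ tagazap, pewab ~ pewap — Kukaia b corresponds to Satora p word-finally.
Applying these to Kukaia 'hisfezab':
  hisfezab → hesfezab   (i→e after a consonant, before a consonant other than r, m, n, p, b, f, v)
  hesfezab → hesfezap   (b→p word-finally)
So the Satora cognate is 'hesfezap'.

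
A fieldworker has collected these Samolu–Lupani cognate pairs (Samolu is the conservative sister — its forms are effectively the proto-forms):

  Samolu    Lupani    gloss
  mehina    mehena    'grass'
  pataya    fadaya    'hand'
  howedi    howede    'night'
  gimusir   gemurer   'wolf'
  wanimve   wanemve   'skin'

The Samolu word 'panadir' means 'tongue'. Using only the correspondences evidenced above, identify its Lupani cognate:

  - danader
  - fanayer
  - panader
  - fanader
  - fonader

pataya ~ fadaya — Samolu p corresponds to Lupani f word-initially before a back vowel.
gimusir ~ gemurer — Samolu i corresponds to Lupani e after a consonant, before r.
Applying these to Samolu 'panadir':
  panadir → fanadir   (p→f word-initially before a back vowel)
  fanadir → fanader   (i→e after a consonant, before r)
So the Lupani cognate is 'fanader'.

fanader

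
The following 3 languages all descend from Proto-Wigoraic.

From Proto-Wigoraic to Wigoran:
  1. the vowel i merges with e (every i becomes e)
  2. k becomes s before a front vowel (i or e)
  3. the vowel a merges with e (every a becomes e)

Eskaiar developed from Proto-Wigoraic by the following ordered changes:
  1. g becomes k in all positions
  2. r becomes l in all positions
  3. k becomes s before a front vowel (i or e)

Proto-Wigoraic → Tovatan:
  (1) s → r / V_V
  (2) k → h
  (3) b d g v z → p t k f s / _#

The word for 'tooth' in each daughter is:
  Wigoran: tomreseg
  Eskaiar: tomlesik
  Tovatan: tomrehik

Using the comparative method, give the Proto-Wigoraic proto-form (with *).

Position 4: Wigoran has r, Eskaiar has l, Tovatan has r. Wigoran preserves r here (none of its changes turn any other segment into r), so the proto-segment is *r.
Position 6: Wigoran has s, Eskaiar has s, Tovatan has h. Taking the neighbouring segments as reconstructed: Wigoran s could go back to *k or *s; Eskaiar s could go back to *k or *g or *s; Tovatan h could go back to *k or *h — the one source consistent with every daughter is *k.
Position 8: Wigoran has g, Eskaiar has k, Tovatan has k. Wigoran preserves g here (none of its changes turn any other segment into g), so the proto-segment is *g.
Verify the candidate proto-form against each daughter:
Wigoran: *tomrekig > tomrekeg > tomreseg  (by vowel merger, palatalisation)
Eskaiar: *tomrekig > tomrekik > tomlekik > tomlesik  (by unconditioned shift, unconditioned shift, palatalisation)
Tovatan: *tomrekig
  tomrekig (rule 1 does not apply)
  tomrekig → tomrehig   [unconditioned shift]
  tomrehig → tomrehik   [final devoicing]
  giving Tovatan tomrehik.
*tomrekig is the unique common source.

*tomrekig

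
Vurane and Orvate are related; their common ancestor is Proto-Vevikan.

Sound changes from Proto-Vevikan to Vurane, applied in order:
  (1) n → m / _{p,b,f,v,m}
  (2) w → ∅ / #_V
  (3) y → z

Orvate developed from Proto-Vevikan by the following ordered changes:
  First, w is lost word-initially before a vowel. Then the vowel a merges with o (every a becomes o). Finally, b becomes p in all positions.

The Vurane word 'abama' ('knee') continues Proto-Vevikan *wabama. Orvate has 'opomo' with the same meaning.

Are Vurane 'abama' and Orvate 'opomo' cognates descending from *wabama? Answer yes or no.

yes

Derive the expected Orvate reflex of *wabama:
Orvate: *wabama
  wabama → abama   [glide loss]
  abama → obomo   [vowel merger]
  obomo → opomo   [unconditioned shift]
  giving Orvate opomo.
Orvate 'opomo' matches the regular reflex exactly, so the pair is cognate.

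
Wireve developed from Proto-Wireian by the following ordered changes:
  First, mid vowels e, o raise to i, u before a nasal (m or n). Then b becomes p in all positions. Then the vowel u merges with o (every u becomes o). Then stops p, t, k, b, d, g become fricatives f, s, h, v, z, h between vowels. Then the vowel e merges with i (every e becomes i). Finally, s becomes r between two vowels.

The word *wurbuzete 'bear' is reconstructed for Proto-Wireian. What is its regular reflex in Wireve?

worpoziri

Wireve: *wurbuzete
  wurbuzete (rule 1 does not apply)
  wurbuzete → wurpuzete   [unconditioned shift]
  wurpuzete → worpozete   [vowel merger]
  worpozete → worpozese   [intervocalic lenition]
  worpozese → worpozisi   [vowel merger]
  worpozisi → worpoziri   [rhotacism]
  giving Wireve worpoziri.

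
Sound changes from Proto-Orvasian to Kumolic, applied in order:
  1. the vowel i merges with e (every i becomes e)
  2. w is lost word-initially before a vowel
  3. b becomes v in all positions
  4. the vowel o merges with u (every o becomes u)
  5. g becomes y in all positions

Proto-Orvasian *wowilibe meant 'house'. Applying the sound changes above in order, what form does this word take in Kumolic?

Kumolic: *wowilibe
  wowilibe → wowelebe   [vowel merger]
  wowelebe → owelebe   [glide loss]
  owelebe → oweleve   [unconditioned shift]
  oweleve → uweleve   [vowel merger]
  uweleve (rule 5 does not apply)
  giving Kumolic uweleve.

uweleve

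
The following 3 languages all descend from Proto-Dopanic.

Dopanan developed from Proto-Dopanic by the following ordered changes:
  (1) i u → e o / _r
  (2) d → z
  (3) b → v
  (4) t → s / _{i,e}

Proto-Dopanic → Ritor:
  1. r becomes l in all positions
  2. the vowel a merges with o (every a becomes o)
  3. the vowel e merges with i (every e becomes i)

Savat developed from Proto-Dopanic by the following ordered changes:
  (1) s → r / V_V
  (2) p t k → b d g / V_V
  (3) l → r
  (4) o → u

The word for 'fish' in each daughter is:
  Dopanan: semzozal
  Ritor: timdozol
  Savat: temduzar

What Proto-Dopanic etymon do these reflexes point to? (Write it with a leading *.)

*temdozal

Position 1: Dopanan has s, Ritor has t, Savat has t. Ritor preserves t here (none of its changes turn any other segment into t), so the proto-segment is *t.
Position 7: Dopanan has a, Ritor has o, Savat has a. Dopanan preserves a here (none of its changes turn any other segment into a), so the proto-segment is *a.
This points to *temdozal. Verify forward in each daughter:
Dopanan: *temdozal > temzozal > semzozal  (by unconditioned shift, palatalisation)
Ritor: start from *temdozal.
  rule 1: no change — temdozal
  rule 2 (vowel merger): temdozal → temdozol
  rule 3 (vowel merger): temdozol → timdozol
  ⇒ Ritor timdozol
Savat: *temdozal > temdozar > temduzar  (by unconditioned shift, vowel merger)
*temdozal is the unique common source.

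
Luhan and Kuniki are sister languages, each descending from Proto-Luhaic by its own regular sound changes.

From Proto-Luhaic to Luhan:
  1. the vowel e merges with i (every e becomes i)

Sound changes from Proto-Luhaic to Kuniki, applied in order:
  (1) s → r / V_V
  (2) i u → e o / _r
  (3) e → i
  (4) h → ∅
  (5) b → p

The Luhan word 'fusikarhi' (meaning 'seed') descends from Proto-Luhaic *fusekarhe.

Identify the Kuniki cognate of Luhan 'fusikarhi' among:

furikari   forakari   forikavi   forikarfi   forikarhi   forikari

Kuniki: *fusekarhe > furekarhe > forekarhe > forikarhi > forikari  (by rhotacism, pre-rhotic lowering, vowel merger, h-loss)
Only 'forikari' matches the regular Kuniki development of *fusekarhe.

forikari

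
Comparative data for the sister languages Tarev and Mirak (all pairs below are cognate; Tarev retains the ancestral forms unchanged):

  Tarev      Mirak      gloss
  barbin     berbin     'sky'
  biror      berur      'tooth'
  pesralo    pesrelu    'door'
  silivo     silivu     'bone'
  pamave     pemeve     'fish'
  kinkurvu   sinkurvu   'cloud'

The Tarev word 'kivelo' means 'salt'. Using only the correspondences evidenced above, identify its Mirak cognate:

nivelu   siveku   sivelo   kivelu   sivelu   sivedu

sivelu

kinkurvu ~ sinkurvu — Tarev k corresponds to Mirak s word-initially before a front vowel.
pesralo ~ pesrelu, silivo ~ silivu — Tarev o corresponds to Mirak u word-finally.
Applying these to Tarev 'kivelo':
  kivelo → sivelo   (k→s word-initially before a front vowel)
  sivelo → sivelu   (o→u word-finally)
So the Mirak cognate is 'sivelu'.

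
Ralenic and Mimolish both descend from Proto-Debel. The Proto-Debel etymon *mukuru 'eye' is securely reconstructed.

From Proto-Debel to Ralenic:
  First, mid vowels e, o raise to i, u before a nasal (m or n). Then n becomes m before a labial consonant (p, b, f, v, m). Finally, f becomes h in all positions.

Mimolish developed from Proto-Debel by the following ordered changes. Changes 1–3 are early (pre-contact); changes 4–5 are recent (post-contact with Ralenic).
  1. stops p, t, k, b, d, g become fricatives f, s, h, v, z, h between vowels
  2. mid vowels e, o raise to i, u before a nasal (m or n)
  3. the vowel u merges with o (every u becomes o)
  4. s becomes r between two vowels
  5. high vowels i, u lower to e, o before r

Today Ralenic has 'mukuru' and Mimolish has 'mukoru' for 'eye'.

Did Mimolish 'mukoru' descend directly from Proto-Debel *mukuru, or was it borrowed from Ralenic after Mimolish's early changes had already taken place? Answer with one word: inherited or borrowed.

borrowed

If inherited, *mukuru would pass through all of Mimolish's changes:
Mimolish: *mukuru > muhuru > mohoro  (by intervocalic lenition, vowel merger)
If borrowed from Ralenic 'mukuru' after the early changes, it would undergo only the recent ones:
  rule 4 (rhotacism): no change (mukuru)
  rule 5 (pre-rhotic lowering): mukuru → mukoru
  ⇒ as a loan: mukoru
Mimolish 'mukoru' matches the loan outcome 'mukoru', not the inherited 'mohoro' — it skipped the early Mimolish changes, so it was borrowed from Ralenic.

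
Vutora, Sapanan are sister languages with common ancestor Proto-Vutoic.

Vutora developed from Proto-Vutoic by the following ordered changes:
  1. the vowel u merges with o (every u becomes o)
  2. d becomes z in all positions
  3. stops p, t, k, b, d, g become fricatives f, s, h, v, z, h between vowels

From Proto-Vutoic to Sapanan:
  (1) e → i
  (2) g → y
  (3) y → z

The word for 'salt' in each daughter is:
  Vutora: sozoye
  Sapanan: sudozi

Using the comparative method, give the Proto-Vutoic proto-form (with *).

Position 3: Vutora has z, Sapanan has d. Sapanan preserves d here (none of its changes turn any other segment into d), so the proto-segment is *d.
Position 2: Vutora has o, Sapanan has u. Sapanan preserves u here (none of its changes turn any other segment into u), so the proto-segment is *u.
Position 6: Vutora has e, Sapanan has i. Vutora preserves e here (none of its changes turn any other segment into e), so the proto-segment is *e.
Verify the candidate proto-form against each daughter:
Vutora: *sudoye
  sudoye → sodoye   [vowel merger]
  sodoye → sozoye   [unconditioned shift]
  sozoye (rule 3 does not apply)
  giving Vutora sozoye.
Sapanan: *sudoye > sudoyi > sudozi  (by vowel merger, unconditioned shift)
*sudoye is the unique common source.

*sudoye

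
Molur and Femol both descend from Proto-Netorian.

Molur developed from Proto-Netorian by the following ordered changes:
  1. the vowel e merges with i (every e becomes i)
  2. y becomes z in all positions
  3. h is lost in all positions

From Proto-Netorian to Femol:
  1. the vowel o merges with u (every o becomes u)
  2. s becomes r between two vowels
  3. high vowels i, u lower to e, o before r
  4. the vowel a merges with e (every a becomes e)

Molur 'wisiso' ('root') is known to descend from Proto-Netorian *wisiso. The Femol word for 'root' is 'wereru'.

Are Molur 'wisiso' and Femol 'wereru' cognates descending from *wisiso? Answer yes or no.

Derive the expected Femol reflex of *wisiso:
Femol: *wisiso
  wisiso → wisisu   [vowel merger]
  wisisu → wiriru   [rhotacism]
  wiriru → wereru   [pre-rhotic lowering]
  wereru (rule 4 does not apply)
  giving Femol wereru.
Femol 'wereru' matches the regular reflex exactly, so the pair is cognate.

yes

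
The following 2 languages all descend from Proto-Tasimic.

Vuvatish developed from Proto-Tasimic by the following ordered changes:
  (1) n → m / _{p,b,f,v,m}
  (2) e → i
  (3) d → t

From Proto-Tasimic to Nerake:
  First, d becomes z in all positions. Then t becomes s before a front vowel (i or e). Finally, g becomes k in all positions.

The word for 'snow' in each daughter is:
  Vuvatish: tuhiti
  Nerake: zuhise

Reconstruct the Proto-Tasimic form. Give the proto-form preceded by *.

Position 5: Vuvatish has t, Nerake has s. Taking the neighbouring segments as reconstructed: Vuvatish t could go back to *t or *d; Nerake s could go back to *t or *s — the one source consistent with every daughter is *t.
Position 1: Vuvatish has t, Nerake has z. Taking the neighbouring segments as reconstructed: Vuvatish t could go back to *t or *d; Nerake z could go back to *d or *z — the one source consistent with every daughter is *d.
Continuing position by position gives *duhite; check it forward:
Vuvatish: *duhite
  duhite (rule 1 does not apply)
  duhite → duhiti   [vowel merger]
  duhiti → tuhiti   [unconditioned shift]
  giving Vuvatish tuhiti.
Nerake: *duhite > zuhite > zuhise  (by unconditioned shift, palatalisation)
*duhite is the unique common source.

*duhite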